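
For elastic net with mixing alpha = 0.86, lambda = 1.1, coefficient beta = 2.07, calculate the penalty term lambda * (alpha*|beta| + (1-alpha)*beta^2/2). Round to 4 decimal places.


alpha * |beta| = 0.86 * 2.07 = 1.7802.
(1-alpha) * beta^2/2 = 0.14 * 4.2849/2 = 0.2999.
Total = 1.1 * (1.7802 + 0.2999) = 2.2882.

2.2882


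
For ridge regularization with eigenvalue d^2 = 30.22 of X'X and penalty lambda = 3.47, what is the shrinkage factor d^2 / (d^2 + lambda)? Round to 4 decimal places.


d^2 + lambda = 30.22 + 3.47 = 33.6900.
Shrinkage factor = 30.22/33.6900 = 0.8970.

0.8970


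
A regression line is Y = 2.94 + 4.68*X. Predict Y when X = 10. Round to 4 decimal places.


Predicted value:
Y = 2.94 + (4.68)(10) = 2.94 + 46.8000 = 49.7400.

49.7400


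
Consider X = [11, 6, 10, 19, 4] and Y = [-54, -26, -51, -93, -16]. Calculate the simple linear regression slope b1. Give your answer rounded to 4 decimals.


First compute the means: xbar = 10.0000, ybar = -48.0000.
Then S_xx = sum((xi - xbar)^2) = 134.0000.
S_xy = sum((xi - xbar)(yi - ybar)) = -691.0000.
b1 = S_xy / S_xx = -691.0000 / 134.0000 = -5.1567.

-5.1567


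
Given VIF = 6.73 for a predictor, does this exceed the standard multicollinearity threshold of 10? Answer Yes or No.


The threshold is 10.
VIF = 6.73 is < 10.
Multicollinearity indication: No.

No


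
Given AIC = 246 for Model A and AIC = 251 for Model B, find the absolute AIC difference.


Absolute difference = |246 - 251| = 5.
The model with lower AIC (A) is preferred.

5


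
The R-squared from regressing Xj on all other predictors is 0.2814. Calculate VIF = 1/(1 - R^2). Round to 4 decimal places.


VIF = 1 / (1 - 0.2814).
= 1 / 0.7186 = 1.3916.

1.3916


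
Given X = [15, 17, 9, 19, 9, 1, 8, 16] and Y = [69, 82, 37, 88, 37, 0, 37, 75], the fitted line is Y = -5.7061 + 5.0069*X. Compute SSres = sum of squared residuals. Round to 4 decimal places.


Predicted values from Y = -5.7061 + 5.0069*X.
Residuals: [-0.3974, 2.5888, -2.3560, -1.4250, -2.3560, 0.6992, 2.6509, 0.5957].
SSres = 27.8629.

27.8629


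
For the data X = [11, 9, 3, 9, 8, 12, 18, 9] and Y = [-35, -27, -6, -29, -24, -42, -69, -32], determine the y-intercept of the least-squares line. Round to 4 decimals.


First find the slope: b1 = -4.2122.
Means: xbar = 9.8750, ybar = -33.0000.
b0 = ybar - b1 * xbar = -33.0000 - -4.2122 * 9.8750 = 8.5956.

8.5956


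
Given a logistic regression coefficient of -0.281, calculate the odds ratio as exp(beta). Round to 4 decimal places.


The odds ratio is computed as:
OR = e^(-0.281) = 0.7550.

0.7550


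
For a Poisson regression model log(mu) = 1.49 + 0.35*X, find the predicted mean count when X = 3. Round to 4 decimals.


Linear predictor: eta = 1.49 + (0.35)(3) = 2.5400.
Expected count: mu = exp(2.5400) = 12.6797.

12.6797


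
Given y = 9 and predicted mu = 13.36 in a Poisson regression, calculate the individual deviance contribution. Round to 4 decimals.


y/mu = 9/13.36 = 0.673653 (approx.), and ln(9/13.36) = -0.395041.
y * ln(y/mu) = 9 * -0.395041 = -3.555369.
y - mu = -4.36.
D = 2 * (-3.555369 - -4.36) = 1.609262, which rounds to 1.6093.

1.6093


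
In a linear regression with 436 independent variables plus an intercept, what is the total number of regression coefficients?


Including the intercept, the model has 436 predictor coefficients + 1 intercept.
Total = 437.

437


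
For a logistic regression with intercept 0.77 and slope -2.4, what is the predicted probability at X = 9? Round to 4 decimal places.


Compute z = 0.77 + (-2.4)(9) = -20.8300.
exp(-z) = 1112638434.7572.
P = 1/(1 + 1112638434.7572) = 0.0000.

0.0000


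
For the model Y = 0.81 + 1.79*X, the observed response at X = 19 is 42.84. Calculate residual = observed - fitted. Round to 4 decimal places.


Compute yhat = 0.81 + (1.79)(19) = 34.8200.
Residual = actual - predicted = 42.84 - 34.8200 = 8.0200.

8.0200


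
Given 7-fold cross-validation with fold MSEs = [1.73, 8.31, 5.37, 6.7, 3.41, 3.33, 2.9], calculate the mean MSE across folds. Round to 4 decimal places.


Sum of fold MSEs = 31.7500.
Average = 31.7500 / 7 = 4.5357.

4.5357


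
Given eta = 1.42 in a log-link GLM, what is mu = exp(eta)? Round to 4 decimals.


mu = exp(eta) = exp(1.42).
= 4.1371.

4.1371


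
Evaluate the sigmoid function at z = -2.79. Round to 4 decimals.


Compute exp(2.7900) = 16.2810.
Sigmoid = 1 / (1 + 16.2810) = 1 / 17.2810 = 0.0579.

0.0579


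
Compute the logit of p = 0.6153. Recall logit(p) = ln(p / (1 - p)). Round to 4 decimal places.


Compute the odds: 0.6153/0.3847 = 1.5994.
Take the natural log: ln(1.5994) = 0.4696.

0.4696


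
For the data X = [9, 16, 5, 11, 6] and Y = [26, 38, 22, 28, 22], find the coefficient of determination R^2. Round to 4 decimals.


The fitted line is Y = 13.3679 + 1.4715*X.
SSres = 5.6373, SStot = 172.8000.
R^2 = 1 - SSres/SStot = 0.9674.

0.9674


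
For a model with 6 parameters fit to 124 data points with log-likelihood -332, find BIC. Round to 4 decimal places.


k * ln(n) = 6 * ln(124) = 6 * 4.820282 = 28.921692.
-2 * loglik = -2 * (-332) = 664.
BIC = 28.921692 + 664 = 692.921692, which rounds to 692.9217.

692.9217


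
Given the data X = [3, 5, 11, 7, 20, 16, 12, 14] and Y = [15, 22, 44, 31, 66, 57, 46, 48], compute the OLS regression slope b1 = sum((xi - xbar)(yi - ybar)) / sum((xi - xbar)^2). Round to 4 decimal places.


Calculate xbar = 11.0000, ybar = 41.1250.
S_xx = 232.0000, S_xy = 693.0000.
Using b1 = S_xy / S_xx = 693.0000 / 232.0000, we get b1 = 2.9871.

2.9871


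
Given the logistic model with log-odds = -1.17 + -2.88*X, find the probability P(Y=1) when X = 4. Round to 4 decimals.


z = -1.17 + -2.88 * 4 = -12.6900.
Sigmoid: P = 1 / (1 + exp(12.6900)) = 0.0000.

0.0000


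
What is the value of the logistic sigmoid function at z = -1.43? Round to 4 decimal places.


Compute exp(1.4300) = 4.1787.
Sigmoid = 1 / (1 + 4.1787) = 1 / 5.1787 = 0.1931.

0.1931


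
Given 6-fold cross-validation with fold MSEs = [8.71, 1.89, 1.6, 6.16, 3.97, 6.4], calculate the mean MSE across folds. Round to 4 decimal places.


Sum of fold MSEs = 28.7300.
Average = 28.7300 / 6 = 4.7883.

4.7883


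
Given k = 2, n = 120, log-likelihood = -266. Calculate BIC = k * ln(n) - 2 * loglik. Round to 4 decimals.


Compute k*ln(n) = 2*ln(120) = 2*4.787492 = 9.574984.
Then -2*loglik = 532.
BIC = 9.574984 + 532 = 541.574984, which rounds to 541.5750.

541.5750


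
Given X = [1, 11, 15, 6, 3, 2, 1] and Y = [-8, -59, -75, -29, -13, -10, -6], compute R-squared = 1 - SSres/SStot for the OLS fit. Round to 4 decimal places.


The fitted line is Y = -0.4618 + -5.0453*X.
SSres = 27.0596, SStot = 4601.7143.
R^2 = 1 - SSres/SStot = 0.9941.

0.9941


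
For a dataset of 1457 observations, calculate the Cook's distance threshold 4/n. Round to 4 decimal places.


The threshold is 4/n.
4/1457 = 0.0027.

0.0027


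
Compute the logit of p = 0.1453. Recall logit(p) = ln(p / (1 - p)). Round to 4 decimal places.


1 - p = 0.8547.
p/(1-p) = 0.1700.
logit = ln(0.1700) = -1.7719.

-1.7719


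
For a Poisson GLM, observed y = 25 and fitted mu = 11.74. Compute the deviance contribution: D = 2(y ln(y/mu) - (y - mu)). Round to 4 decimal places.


y/mu = 25/11.74 = 2.129472 (approx.), and ln(25/11.74) = 0.755874.
y * ln(y/mu) = 25 * 0.755874 = 18.896850.
y - mu = 13.26.
D = 2 * (18.896850 - 13.26) = 11.273700, which rounds to 11.2737.

11.2737


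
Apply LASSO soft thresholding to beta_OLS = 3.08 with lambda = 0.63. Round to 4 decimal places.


Absolute value: |3.08| = 3.08.
Compare to lambda = 0.63.
Since |beta| > lambda, coefficient = sign(beta)*(|beta| - lambda) = 2.4500.

2.4500


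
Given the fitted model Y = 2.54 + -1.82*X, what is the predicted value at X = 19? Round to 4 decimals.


Substitute X = 19 into the equation:
Y = 2.54 + -1.82 * 19 = 2.54 + -34.5800 = -32.0400.

-32.0400


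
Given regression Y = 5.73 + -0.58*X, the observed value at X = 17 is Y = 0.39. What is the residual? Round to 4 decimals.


Compute yhat = 5.73 + (-0.58)(17) = -4.1300.
Residual = actual - predicted = 0.39 - -4.1300 = 4.5200.

4.5200


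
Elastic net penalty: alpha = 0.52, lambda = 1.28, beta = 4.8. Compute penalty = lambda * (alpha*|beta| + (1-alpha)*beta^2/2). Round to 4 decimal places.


Compute:
L1 = 0.52 * 4.8 = 2.4960.
L2 = 0.48 * 4.8^2 / 2 = 5.5296.
Penalty = 1.28 * (2.4960 + 5.5296) = 10.2728.

10.2728


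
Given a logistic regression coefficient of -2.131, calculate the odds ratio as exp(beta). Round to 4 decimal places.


Odds ratio = exp(beta) = exp(-2.131).
= 0.1187.

0.1187


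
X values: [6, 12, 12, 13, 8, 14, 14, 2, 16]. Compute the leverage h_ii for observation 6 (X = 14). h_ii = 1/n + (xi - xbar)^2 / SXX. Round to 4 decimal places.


Mean of X: xbar = 10.7778.
SXX = 163.5556.
For X = 14: h = 1/9 + (14 - 10.7778)^2/163.5556 = 0.1746.

0.1746


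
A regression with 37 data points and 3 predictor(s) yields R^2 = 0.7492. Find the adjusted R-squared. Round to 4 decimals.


Plug in: Adj R^2 = 1 - (1 - 0.7492) * 36/33.
= 1 - 0.2508 * 36/33
= 1 - 9.0288 / 33
= 1 - 0.2736 = 0.7264.

0.7264


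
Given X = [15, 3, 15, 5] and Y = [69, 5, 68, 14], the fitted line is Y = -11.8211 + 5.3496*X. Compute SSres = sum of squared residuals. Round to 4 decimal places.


For each point, residual = actual - predicted.
Residuals: [0.5771, 0.7723, -0.4229, -0.9269].
Sum of squared residuals = 1.9675.

1.9675


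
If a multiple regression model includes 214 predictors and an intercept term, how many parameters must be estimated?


Total coefficients = number of predictors + 1 (for the intercept).
= 214 + 1 = 215.

215


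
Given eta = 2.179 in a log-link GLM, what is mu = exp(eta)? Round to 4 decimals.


Apply the inverse link:
mu = e^2.179 = 8.8375.

8.8375


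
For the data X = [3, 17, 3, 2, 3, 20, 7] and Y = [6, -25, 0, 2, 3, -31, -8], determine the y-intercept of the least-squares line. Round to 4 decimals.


The slope is b1 = -1.9402.
Sample means are xbar = 7.8571 and ybar = -7.5714.
Intercept: b0 = -7.5714 - (-1.9402)(7.8571) = 7.6730.

7.6730


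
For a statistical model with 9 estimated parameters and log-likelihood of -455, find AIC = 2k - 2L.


AIC = 2*9 - 2*(-455).
= 18 + 910 = 928.

928


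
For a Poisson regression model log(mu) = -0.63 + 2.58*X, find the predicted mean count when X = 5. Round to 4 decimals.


Compute eta = -0.63 + 2.58 * 5 = 12.2700.
Apply inverse link: mu = e^12.2700 = 213202.9909.

213202.9909


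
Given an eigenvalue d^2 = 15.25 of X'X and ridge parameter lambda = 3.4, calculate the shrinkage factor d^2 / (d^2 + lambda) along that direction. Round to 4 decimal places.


d^2 + lambda = 15.25 + 3.4 = 18.6500.
Shrinkage factor = 15.25/18.6500 = 0.8177.

0.8177


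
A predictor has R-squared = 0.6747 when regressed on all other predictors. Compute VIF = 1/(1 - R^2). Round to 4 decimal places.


Using VIF = 1/(1 - R^2_j):
1 - 0.6747 = 0.3253.
VIF = 3.0741.

3.0741


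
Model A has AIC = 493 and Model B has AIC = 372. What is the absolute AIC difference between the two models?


Compute |493 - 372| = 121.
Model B has the smaller AIC.

121


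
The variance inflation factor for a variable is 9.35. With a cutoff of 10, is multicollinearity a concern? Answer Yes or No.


The threshold is 10.
VIF = 9.35 is < 10.
Multicollinearity indication: No.

No


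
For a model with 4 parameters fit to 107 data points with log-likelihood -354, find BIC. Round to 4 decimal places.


ln(107) = 4.672829.
k * ln(n) = 4 * 4.672829 = 18.691316.
-2L = 708.
BIC = 18.691316 + 708 = 726.691316, which rounds to 726.6913.

726.6913


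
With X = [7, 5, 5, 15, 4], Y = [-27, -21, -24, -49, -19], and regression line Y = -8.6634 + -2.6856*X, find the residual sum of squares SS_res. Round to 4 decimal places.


Compute predicted values, then residuals = yi - yhat_i.
Residuals: [0.4626, 1.0914, -1.9086, -0.0526, 0.4058].
SSres = sum(residual^2) = 5.2153.

5.2153


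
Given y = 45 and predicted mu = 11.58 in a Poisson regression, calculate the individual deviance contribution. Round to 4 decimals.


First: ln(45/11.58) = 1.357383.
Then: 45 * 1.357383 = 61.082235.
y - mu = 45 - 11.58 = 33.42.
D = 2(61.082235 - 33.42) = 55.324470, which rounds to 55.3245.

55.3245


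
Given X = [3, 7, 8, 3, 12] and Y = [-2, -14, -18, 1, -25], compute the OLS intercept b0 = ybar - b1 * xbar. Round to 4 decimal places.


First find the slope: b1 = -2.8357.
Means: xbar = 6.6000, ybar = -11.6000.
b0 = ybar - b1 * xbar = -11.6000 - -2.8357 * 6.6000 = 7.1154.

7.1154


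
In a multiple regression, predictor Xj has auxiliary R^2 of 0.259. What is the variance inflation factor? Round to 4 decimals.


VIF = 1 / (1 - 0.259).
= 1 / 0.741 = 1.3495.

1.3495


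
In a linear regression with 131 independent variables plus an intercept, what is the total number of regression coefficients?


Total coefficients = number of predictors + 1 (for the intercept).
= 131 + 1 = 132.

132


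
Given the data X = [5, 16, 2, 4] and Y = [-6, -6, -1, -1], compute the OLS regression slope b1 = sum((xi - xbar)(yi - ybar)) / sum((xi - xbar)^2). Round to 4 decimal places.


First compute the means: xbar = 6.7500, ybar = -3.5000.
Then S_xx = sum((xi - xbar)^2) = 118.7500.
S_xy = sum((xi - xbar)(yi - ybar)) = -37.5000.
b1 = S_xy / S_xx = -37.5000 / 118.7500 = -0.3158.

-0.3158


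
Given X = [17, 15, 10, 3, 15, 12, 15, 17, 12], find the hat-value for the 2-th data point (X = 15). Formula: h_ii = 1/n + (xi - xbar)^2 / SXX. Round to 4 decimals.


n = 9, xbar = 12.8889.
SXX = sum((xi - xbar)^2) = 154.8889.
h = 1/9 + (15 - 12.8889)^2 / 154.8889 = 0.1399.

0.1399


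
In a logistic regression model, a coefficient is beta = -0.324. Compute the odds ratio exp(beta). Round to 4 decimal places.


exp(-0.324) = 0.7233.
So the odds ratio is 0.7233.

0.7233


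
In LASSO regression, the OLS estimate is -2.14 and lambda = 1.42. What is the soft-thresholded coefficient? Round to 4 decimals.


Absolute value: |-2.14| = 2.14.
Compare to lambda = 1.42.
Since |beta| > lambda, coefficient = sign(beta)*(|beta| - lambda) = -0.7200.

-0.7200


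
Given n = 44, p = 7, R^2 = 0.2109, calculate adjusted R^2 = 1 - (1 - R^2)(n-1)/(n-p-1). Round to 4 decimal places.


Adjusted R^2 = 1 - (1 - R^2) * (n-1)/(n-p-1).
(1 - R^2) = 0.7891.
(n-1)/(n-p-1) = 43/36.
(1 - R^2) * (n-1) = 0.7891 * 43 = 33.9313.
Divide by (n-p-1): 33.9313 / 36 = 0.9425.
Adj R^2 = 1 - 0.9425 = 0.0575.

0.0575


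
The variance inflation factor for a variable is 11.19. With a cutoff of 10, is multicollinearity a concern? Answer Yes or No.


Compare VIF = 11.19 to the threshold of 10.
11.19 >= 10, so the answer is Yes.

Yes


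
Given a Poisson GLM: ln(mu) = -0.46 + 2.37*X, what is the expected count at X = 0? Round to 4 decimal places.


Linear predictor: eta = -0.46 + (2.37)(0) = -0.4600.
Expected count: mu = exp(-0.4600) = 0.6313.

0.6313


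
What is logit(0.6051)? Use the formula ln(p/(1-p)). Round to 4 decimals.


The odds are p/(1-p) = 0.6051 / 0.3949 = 1.5323.
logit(p) = ln(1.5323) = 0.4268.

0.4268


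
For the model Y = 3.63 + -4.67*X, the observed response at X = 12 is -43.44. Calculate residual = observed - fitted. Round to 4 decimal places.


Compute yhat = 3.63 + (-4.67)(12) = -52.4100.
Residual = actual - predicted = -43.44 - -52.4100 = 8.9700.

8.9700


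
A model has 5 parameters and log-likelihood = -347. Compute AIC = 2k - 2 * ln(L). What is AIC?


AIC = 2k - 2*loglik = 2(5) - 2(-347).
= 10 + 694 = 704.

704


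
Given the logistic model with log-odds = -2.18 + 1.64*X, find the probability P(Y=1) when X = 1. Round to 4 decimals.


z = -2.18 + 1.64 * 1 = -0.5400.
Sigmoid: P = 1 / (1 + exp(0.5400)) = 0.3682.

0.3682


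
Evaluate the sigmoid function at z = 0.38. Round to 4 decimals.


Compute exp(-0.3800) = 0.6839.
Sigmoid = 1 / (1 + 0.6839) = 1 / 1.6839 = 0.5939.

0.5939


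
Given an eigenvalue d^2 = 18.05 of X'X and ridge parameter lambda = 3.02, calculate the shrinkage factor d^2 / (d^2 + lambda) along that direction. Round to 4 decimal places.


Denominator = d^2 + lambda = 18.05 + 3.02 = 21.0700.
Shrinkage = 18.05 / 21.0700 = 0.8567.

0.8567


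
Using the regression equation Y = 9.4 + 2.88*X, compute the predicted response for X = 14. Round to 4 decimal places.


Plug X = 14 into Y = 9.4 + 2.88*X:
Y = 9.4 + 40.3200 = 49.7200.

49.7200


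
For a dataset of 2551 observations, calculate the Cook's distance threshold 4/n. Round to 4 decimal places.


Cook's distance cutoff = 4/n = 4/2551.
= 0.0016.

0.0016


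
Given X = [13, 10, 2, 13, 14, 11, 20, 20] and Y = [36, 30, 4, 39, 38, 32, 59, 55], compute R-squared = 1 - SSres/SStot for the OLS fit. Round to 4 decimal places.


Fit the OLS line: b0 = -0.6731, b1 = 2.8969.
SSres = 21.5266.
SStot = 1975.8750.
R^2 = 1 - 21.5266/1975.8750 = 0.9891.

0.9891


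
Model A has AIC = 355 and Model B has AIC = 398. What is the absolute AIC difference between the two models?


Compute |355 - 398| = 43.
Model A has the smaller AIC.

43


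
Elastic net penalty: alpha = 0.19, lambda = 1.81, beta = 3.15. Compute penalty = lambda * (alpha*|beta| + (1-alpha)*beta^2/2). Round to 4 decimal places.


L1 component = 0.19 * |3.15| = 0.5985.
L2 component = 0.81 * 3.15^2 / 2 = 4.0186.
Penalty = 1.81 * (0.5985 + 4.0186) = 1.81 * 4.6171 = 8.3570.

8.3570


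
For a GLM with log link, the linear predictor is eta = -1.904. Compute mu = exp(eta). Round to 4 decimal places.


The inverse log link gives:
mu = exp(-1.904) = 0.1490.

0.1490


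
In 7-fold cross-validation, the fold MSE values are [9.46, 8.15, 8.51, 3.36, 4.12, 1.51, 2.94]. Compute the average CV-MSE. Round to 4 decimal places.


Total MSE across folds = 38.0500.
CV-MSE = 38.0500/7 = 5.4357.

5.4357


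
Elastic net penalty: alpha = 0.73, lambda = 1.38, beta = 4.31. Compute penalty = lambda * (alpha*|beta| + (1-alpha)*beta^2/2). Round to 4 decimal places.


Compute:
L1 = 0.73 * 4.31 = 3.1463.
L2 = 0.27 * 4.31^2 / 2 = 2.5078.
Penalty = 1.38 * (3.1463 + 2.5078) = 7.8026.

7.8026


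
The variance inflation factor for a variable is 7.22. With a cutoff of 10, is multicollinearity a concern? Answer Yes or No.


Compare VIF = 7.22 to the threshold of 10.
7.22 < 10, so the answer is No.

No


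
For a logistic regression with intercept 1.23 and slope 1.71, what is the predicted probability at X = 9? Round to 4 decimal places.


Compute z = 1.23 + (1.71)(9) = 16.6200.
exp(-z) = 0.0000.
P = 1/(1 + 0.0000) = 1.0000.

1.0000


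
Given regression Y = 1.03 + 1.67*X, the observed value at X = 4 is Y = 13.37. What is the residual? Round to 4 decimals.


Predicted = 1.03 + 1.67 * 4 = 7.7100.
Residual = 13.37 - 7.7100 = 5.6600.

5.6600


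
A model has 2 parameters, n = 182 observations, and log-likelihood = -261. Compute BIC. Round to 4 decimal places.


k * ln(n) = 2 * ln(182) = 2 * 5.204007 = 10.408014.
-2 * loglik = -2 * (-261) = 522.
BIC = 10.408014 + 522 = 532.408014, which rounds to 532.4080.

532.4080


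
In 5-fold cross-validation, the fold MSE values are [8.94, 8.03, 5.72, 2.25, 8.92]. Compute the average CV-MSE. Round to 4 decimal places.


Add all fold MSEs: 33.8600.
Divide by k = 5: 33.8600/5 = 6.7720.

6.7720


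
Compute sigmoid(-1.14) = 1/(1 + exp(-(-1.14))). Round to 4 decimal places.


First, exp(1.1400) = 3.1268.
Then sigma(z) = 1/(1 + 3.1268) = 0.2423.

0.2423


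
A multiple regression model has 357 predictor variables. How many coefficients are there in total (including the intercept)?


Each predictor gets one coefficient, plus one intercept.
Total parameters = 357 + 1 = 358.

358


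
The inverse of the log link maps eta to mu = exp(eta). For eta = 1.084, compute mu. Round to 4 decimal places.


The inverse log link gives:
mu = exp(1.084) = 2.9565.

2.9565


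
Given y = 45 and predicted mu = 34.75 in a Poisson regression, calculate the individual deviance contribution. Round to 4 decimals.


Compute y*ln(y/mu) = 45*ln(45/34.75) = 45*0.258483 = 11.631735.
y - mu = 10.25.
D = 2*(11.631735 - (10.25)) = 2.763470, which rounds to 2.7635.

2.7635


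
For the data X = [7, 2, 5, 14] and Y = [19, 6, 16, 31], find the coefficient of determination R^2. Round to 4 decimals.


After computing the OLS fit (b0=4.0897, b1=1.9872):
SSres = 9.9872, SStot = 318.0000.
R^2 = 1 - 9.9872/318.0000 = 0.9686.

0.9686


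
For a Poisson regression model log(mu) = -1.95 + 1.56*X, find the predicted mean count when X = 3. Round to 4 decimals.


eta = -1.95 + 1.56 * 3 = 2.7300.
mu = exp(2.7300) = 15.3329.

15.3329


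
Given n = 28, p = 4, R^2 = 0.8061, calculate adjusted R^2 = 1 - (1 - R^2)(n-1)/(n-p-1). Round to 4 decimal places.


Plug in: Adj R^2 = 1 - (1 - 0.8061) * 27/23.
= 1 - 0.1939 * 27/23
= 1 - 5.2353 / 23
= 1 - 0.2276 = 0.7724.

0.7724


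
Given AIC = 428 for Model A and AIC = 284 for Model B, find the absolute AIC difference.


|AIC_A - AIC_B| = |428 - 284| = 144.
Model B is preferred (lower AIC).

144


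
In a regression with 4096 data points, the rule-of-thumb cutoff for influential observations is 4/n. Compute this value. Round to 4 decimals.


Cook's distance cutoff = 4/n = 4/4096.
= 0.0010.

0.0010


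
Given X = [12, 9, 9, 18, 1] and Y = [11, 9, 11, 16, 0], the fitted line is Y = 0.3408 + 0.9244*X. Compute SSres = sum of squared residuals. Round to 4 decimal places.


Predicted values from Y = 0.3408 + 0.9244*X.
Residuals: [-0.4336, 0.3396, 2.3396, -0.9800, -1.2652].
SSres = 8.3382.

8.3382


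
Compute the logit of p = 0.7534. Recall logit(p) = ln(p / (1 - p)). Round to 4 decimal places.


Compute the odds: 0.7534/0.2466 = 3.0552.
Take the natural log: ln(3.0552) = 1.1168.

1.1168


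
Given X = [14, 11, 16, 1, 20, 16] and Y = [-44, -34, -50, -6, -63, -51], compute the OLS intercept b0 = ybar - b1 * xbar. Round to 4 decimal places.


First find the slope: b1 = -3.0000.
Means: xbar = 13.0000, ybar = -41.3333.
b0 = ybar - b1 * xbar = -41.3333 - -3.0000 * 13.0000 = -2.3333.

-2.3333


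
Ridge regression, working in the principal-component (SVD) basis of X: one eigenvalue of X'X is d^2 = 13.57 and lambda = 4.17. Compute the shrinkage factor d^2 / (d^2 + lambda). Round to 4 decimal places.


d^2 + lambda = 13.57 + 4.17 = 17.7400.
Shrinkage factor = 13.57/17.7400 = 0.7649.

0.7649


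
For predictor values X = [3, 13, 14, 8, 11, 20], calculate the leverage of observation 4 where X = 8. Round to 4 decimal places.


n = 6, xbar = 11.5000.
SXX = sum((xi - xbar)^2) = 165.5000.
h = 1/6 + (8 - 11.5000)^2 / 165.5000 = 0.2407.

0.2407


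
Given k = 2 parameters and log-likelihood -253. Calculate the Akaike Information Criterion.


Compute:
2k = 2*2 = 4.
-2*loglik = -2*(-253) = 506.
AIC = 4 + 506 = 510.

510


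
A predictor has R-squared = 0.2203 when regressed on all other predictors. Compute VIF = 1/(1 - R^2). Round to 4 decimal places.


Denominator: 1 - 0.2203 = 0.7797.
VIF = 1 / 0.7797 = 1.2825.

1.2825


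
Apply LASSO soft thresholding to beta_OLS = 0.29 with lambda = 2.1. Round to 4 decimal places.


Absolute value: |0.29| = 0.29.
Compare to lambda = 2.1.
Since |beta| <= lambda, the coefficient is set to 0.

0.0000


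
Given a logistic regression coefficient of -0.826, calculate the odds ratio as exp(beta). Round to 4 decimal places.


exp(-0.826) = 0.4378.
So the odds ratio is 0.4378.

0.4378


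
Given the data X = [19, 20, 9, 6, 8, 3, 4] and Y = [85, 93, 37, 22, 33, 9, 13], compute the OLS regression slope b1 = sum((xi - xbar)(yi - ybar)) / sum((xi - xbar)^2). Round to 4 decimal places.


Calculate xbar = 9.8571, ybar = 41.7143.
S_xx = 286.8571, S_xy = 1404.7143.
Using b1 = S_xy / S_xx = 1404.7143 / 286.8571, we get b1 = 4.8969.

4.8969


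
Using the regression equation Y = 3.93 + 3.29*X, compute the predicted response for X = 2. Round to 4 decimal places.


Predicted value:
Y = 3.93 + (3.29)(2) = 3.93 + 6.5800 = 10.5100.

10.5100


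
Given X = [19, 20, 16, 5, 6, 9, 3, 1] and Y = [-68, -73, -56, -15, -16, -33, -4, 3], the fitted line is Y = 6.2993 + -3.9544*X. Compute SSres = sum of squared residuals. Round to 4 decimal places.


Predicted values from Y = 6.2993 + -3.9544*X.
Residuals: [0.8343, -0.2113, 0.9711, -1.5273, 1.4271, -3.7097, 1.5639, 0.6551].
SSres = 22.6898.

22.6898


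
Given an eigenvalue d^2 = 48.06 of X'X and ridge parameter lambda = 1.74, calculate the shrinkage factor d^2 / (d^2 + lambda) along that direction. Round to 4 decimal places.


Denominator = d^2 + lambda = 48.06 + 1.74 = 49.8000.
Shrinkage = 48.06 / 49.8000 = 0.9651.

0.9651


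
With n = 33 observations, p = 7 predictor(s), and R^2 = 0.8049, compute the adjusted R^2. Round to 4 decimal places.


Adjusted R^2 = 1 - (1 - R^2) * (n-1)/(n-p-1).
(1 - R^2) = 0.1951.
(n-1)/(n-p-1) = 32/25.
(1 - R^2) * (n-1) = 0.1951 * 32 = 6.2432.
Divide by (n-p-1): 6.2432 / 25 = 0.2497.
Adj R^2 = 1 - 0.2497 = 0.7503.

0.7503


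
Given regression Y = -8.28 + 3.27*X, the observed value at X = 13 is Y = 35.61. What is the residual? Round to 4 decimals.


Compute yhat = -8.28 + (3.27)(13) = 34.2300.
Residual = actual - predicted = 35.61 - 34.2300 = 1.3800.

1.3800


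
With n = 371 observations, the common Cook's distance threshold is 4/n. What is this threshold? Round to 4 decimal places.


Using the rule of thumb:
Threshold = 4 / 371 = 0.0108.

0.0108


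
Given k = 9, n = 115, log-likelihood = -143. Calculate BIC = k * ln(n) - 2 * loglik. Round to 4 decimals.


ln(115) = 4.744932.
k * ln(n) = 9 * 4.744932 = 42.704388.
-2L = 286.
BIC = 42.704388 + 286 = 328.704388, which rounds to 328.7044.

328.7044


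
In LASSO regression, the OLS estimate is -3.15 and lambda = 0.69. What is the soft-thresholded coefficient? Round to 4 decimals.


|beta_OLS| = 3.15.
lambda = 0.69.
Since |beta| > lambda, coefficient = sign(beta)*(|beta| - lambda) = -2.4600.
Result = -2.4600.

-2.4600


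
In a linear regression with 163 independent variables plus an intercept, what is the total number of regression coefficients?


Each predictor gets one coefficient, plus one intercept.
Total parameters = 163 + 1 = 164.

164


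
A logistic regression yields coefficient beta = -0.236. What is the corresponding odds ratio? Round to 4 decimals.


The odds ratio is computed as:
OR = e^(-0.236) = 0.7898.

0.7898


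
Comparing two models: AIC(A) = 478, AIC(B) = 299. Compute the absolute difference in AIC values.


Absolute difference = |478 - 299| = 179.
The model with lower AIC (B) is preferred.

179


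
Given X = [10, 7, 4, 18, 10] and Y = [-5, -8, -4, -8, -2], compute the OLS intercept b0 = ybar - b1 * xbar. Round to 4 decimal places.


The slope is b1 = -0.1967.
Sample means are xbar = 9.8000 and ybar = -5.4000.
Intercept: b0 = -5.4000 - (-0.1967)(9.8000) = -3.4724.

-3.4724


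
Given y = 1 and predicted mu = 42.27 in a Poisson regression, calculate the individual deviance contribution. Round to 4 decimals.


Compute y*ln(y/mu) = 1*ln(1/42.27) = 1*-3.744078 = -3.744078.
y - mu = -41.27.
D = 2*(-3.744078 - (-41.27)) = 75.051844, which rounds to 75.0518.

75.0518


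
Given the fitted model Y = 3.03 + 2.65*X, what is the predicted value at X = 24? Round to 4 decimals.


Substitute X = 24 into the equation:
Y = 3.03 + 2.65 * 24 = 3.03 + 63.6000 = 66.6300.

66.6300


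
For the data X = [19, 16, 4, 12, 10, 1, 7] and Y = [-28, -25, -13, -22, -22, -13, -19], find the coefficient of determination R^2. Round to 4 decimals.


Fit the OLS line: b0 = -11.7292, b1 = -0.8681.
SSres = 9.4167.
SStot = 195.4286.
R^2 = 1 - 9.4167/195.4286 = 0.9518.

0.9518


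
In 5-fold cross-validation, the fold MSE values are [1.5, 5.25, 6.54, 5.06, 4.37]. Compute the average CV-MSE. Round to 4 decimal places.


Sum of fold MSEs = 22.7200.
Average = 22.7200 / 5 = 4.5440.

4.5440


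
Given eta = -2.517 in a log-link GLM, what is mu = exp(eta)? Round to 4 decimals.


mu = exp(eta) = exp(-2.517).
= 0.0807.

0.0807


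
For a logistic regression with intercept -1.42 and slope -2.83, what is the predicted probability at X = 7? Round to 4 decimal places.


Compute z = -1.42 + (-2.83)(7) = -21.2300.
exp(-z) = 1659861496.5157.
P = 1/(1 + 1659861496.5157) = 0.0000.

0.0000


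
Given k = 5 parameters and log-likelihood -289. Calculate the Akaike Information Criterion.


AIC = 2k - 2*loglik = 2(5) - 2(-289).
= 10 + 578 = 588.

588


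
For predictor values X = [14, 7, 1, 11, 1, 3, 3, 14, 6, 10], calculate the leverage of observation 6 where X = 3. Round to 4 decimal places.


Mean of X: xbar = 7.0000.
SXX = 228.0000.
For X = 3: h = 1/10 + (3 - 7.0000)^2/228.0000 = 0.1702.

0.1702


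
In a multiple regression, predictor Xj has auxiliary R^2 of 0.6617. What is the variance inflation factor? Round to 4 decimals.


Denominator: 1 - 0.6617 = 0.3383.
VIF = 1 / 0.3383 = 2.9560.

2.9560


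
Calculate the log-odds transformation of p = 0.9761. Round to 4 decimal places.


The odds are p/(1-p) = 0.9761 / 0.0239 = 40.8410.
logit(p) = ln(40.8410) = 3.7097.

3.7097


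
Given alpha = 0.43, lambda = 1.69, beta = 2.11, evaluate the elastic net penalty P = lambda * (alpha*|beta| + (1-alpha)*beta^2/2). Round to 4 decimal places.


alpha * |beta| = 0.43 * 2.11 = 0.9073.
(1-alpha) * beta^2/2 = 0.57 * 4.4521/2 = 1.2688.
Total = 1.69 * (0.9073 + 1.2688) = 3.6777.

3.6777


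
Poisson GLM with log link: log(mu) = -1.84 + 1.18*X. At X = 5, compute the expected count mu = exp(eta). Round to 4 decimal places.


eta = -1.84 + 1.18 * 5 = 4.0600.
mu = exp(4.0600) = 57.9743.

57.9743


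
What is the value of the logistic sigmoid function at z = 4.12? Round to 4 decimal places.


Compute exp(-4.1200) = 0.0162.
Sigmoid = 1 / (1 + 0.0162) = 1 / 1.0162 = 0.9840.

0.9840


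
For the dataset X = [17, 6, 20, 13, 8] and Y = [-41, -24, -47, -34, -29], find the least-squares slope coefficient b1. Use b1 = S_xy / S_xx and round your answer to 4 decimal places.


First compute the means: xbar = 12.8000, ybar = -35.0000.
Then S_xx = sum((xi - xbar)^2) = 138.8000.
S_xy = sum((xi - xbar)(yi - ybar)) = -215.0000.
b1 = S_xy / S_xx = -215.0000 / 138.8000 = -1.5490.

-1.5490


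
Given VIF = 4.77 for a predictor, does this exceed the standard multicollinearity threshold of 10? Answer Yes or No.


Compare VIF = 4.77 to the threshold of 10.
4.77 < 10, so the answer is No.

No


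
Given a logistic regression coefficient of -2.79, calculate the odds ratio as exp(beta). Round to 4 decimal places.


The odds ratio is computed as:
OR = e^(-2.79) = 0.0614.

0.0614


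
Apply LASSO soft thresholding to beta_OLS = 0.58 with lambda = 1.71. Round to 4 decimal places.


Check: |0.58| = 0.58 vs lambda = 1.71.
Since |beta| <= lambda, the coefficient is set to 0.
Soft-thresholded coefficient = 0.0000.

0.0000


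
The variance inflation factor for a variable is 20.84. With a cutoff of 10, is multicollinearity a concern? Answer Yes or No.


Check: VIF = 20.84 vs threshold = 10.
Since 20.84 >= 10, the answer is Yes.

Yes


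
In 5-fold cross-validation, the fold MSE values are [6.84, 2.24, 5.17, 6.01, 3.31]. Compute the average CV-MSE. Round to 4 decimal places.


Sum of fold MSEs = 23.5700.
Average = 23.5700 / 5 = 4.7140.

4.7140


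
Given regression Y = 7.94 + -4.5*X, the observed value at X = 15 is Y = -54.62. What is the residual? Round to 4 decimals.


Compute yhat = 7.94 + (-4.5)(15) = -59.5600.
Residual = actual - predicted = -54.62 - -59.5600 = 4.9400.

4.9400


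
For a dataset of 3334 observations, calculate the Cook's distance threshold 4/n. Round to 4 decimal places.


Using the rule of thumb:
Threshold = 4 / 3334 = 0.0012.

0.0012


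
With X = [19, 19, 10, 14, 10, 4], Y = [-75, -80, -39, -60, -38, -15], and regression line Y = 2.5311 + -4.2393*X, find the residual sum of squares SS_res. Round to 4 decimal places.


Predicted values from Y = 2.5311 + -4.2393*X.
Residuals: [3.0156, -1.9844, 0.8619, -3.1809, 1.8619, -0.5739].
SSres = 27.6887.

27.6887


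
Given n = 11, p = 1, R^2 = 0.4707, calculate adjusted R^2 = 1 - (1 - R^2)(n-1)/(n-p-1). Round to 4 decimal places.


Using the formula:
(1 - 0.4707) = 0.5293.
Multiply by 10/9: 0.5293 * 10 = 5.2930, then 5.2930 / 9 = 0.5881.
Adj R^2 = 1 - 0.5881 = 0.4119.

0.4119


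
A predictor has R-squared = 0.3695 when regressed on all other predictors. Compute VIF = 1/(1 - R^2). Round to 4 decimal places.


Using VIF = 1/(1 - R^2_j):
1 - 0.3695 = 0.6305.
VIF = 1.5860.

1.5860


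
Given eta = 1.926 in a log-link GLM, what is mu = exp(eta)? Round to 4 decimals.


The inverse log link gives:
mu = exp(1.926) = 6.8620.

6.8620


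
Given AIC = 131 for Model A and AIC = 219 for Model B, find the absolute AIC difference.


Compute |131 - 219| = 88.
Model A has the smaller AIC.

88


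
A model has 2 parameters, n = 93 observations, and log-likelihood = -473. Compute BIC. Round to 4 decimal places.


k * ln(n) = 2 * ln(93) = 2 * 4.532599 = 9.065198.
-2 * loglik = -2 * (-473) = 946.
BIC = 9.065198 + 946 = 955.065198, which rounds to 955.0652.

955.0652


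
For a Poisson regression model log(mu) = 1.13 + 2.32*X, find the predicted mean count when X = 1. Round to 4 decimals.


eta = 1.13 + 2.32 * 1 = 3.4500.
mu = exp(3.4500) = 31.5004.

31.5004


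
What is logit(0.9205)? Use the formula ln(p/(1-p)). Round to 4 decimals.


Compute the odds: 0.9205/0.0795 = 11.5786.
Take the natural log: ln(11.5786) = 2.4492.

2.4492


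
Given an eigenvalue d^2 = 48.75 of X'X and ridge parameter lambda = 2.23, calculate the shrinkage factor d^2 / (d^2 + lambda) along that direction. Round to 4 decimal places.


Compute the denominator: 48.75 + 2.23 = 50.9800.
Shrinkage factor = 48.75 / 50.9800 = 0.9563.

0.9563


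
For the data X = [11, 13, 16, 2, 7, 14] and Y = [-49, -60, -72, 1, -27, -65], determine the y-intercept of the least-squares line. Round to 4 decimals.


The slope is b1 = -5.3333.
Sample means are xbar = 10.5000 and ybar = -45.3333.
Intercept: b0 = -45.3333 - (-5.3333)(10.5000) = 10.6667.

10.6667


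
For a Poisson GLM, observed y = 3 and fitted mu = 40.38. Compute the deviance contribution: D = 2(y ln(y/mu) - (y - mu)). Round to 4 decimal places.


First: ln(3/40.38) = -2.599722.
Then: 3 * -2.599722 = -7.799166.
y - mu = 3 - 40.38 = -37.38.
D = 2(-7.799166 - -37.38) = 59.161668, which rounds to 59.1617.

59.1617


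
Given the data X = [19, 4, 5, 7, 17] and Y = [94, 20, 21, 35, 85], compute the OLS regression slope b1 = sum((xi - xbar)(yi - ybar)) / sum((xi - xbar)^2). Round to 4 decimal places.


The sample means are xbar = 10.4000 and ybar = 51.0000.
Compute S_xx = 199.2000 and S_xy = 1009.0000.
Slope b1 = S_xy / S_xx = 1009.0000 / 199.2000 = 5.0653.

5.0653


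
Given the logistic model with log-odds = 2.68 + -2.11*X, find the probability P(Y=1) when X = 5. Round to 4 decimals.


Linear predictor: z = 2.68 + -2.11 * 5 = -7.8700.
P = 1/(1 + exp(7.8700)) = 1/(1 + 2617.5656) = 0.0004.

0.0004


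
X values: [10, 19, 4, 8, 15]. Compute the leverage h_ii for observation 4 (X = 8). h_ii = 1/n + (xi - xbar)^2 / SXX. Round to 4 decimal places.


n = 5, xbar = 11.2000.
SXX = sum((xi - xbar)^2) = 138.8000.
h = 1/5 + (8 - 11.2000)^2 / 138.8000 = 0.2738.

0.2738


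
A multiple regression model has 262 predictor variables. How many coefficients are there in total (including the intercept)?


Total coefficients = number of predictors + 1 (for the intercept).
= 262 + 1 = 263.

263


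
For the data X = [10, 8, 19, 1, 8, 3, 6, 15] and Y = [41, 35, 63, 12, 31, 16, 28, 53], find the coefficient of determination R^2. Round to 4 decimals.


Fit the OLS line: b0 = 9.5354, b1 = 2.8960.
SSres = 23.1960.
SStot = 2098.8750.
R^2 = 1 - 23.1960/2098.8750 = 0.9889.

0.9889


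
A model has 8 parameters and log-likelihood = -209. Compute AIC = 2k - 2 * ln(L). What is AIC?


Compute:
2k = 2*8 = 16.
-2*loglik = -2*(-209) = 418.
AIC = 16 + 418 = 434.

434


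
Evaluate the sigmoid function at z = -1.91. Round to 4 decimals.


First, exp(1.9100) = 6.7531.
Then sigma(z) = 1/(1 + 6.7531) = 0.1290.

0.1290


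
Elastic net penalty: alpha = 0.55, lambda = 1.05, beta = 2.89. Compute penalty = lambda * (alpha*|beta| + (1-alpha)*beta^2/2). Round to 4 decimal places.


Compute:
L1 = 0.55 * 2.89 = 1.5895.
L2 = 0.45 * 2.89^2 / 2 = 1.8792.
Penalty = 1.05 * (1.5895 + 1.8792) = 3.6422.

3.6422


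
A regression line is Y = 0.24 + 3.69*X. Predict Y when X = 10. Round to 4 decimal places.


Substitute X = 10 into the equation:
Y = 0.24 + 3.69 * 10 = 0.24 + 36.9000 = 37.1400.

37.1400


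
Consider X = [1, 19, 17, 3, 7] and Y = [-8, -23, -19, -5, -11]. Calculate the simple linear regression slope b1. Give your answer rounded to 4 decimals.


The sample means are xbar = 9.4000 and ybar = -13.2000.
Compute S_xx = 267.2000 and S_xy = -239.6000.
Slope b1 = S_xy / S_xx = -239.6000 / 267.2000 = -0.8967.

-0.8967


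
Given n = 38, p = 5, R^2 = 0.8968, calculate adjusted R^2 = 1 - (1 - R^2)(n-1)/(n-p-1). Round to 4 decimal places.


Adjusted R^2 = 1 - (1 - R^2) * (n-1)/(n-p-1).
(1 - R^2) = 0.1032.
(n-1)/(n-p-1) = 37/32.
(1 - R^2) * (n-1) = 0.1032 * 37 = 3.8184.
Divide by (n-p-1): 3.8184 / 32 = 0.1193.
Adj R^2 = 1 - 0.1193 = 0.8807.

0.8807


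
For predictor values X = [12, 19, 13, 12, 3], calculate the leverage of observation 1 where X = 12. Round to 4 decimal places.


n = 5, xbar = 11.8000.
SXX = sum((xi - xbar)^2) = 130.8000.
h = 1/5 + (12 - 11.8000)^2 / 130.8000 = 0.2003.

0.2003


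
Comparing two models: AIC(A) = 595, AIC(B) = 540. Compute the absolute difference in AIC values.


Absolute difference = |595 - 540| = 55.
The model with lower AIC (B) is preferred.

55


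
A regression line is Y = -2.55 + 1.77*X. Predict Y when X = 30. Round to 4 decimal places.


Substitute X = 30 into the equation:
Y = -2.55 + 1.77 * 30 = -2.55 + 53.1000 = 50.5500.

50.5500


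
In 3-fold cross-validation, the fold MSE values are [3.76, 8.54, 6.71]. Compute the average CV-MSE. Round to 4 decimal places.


Add all fold MSEs: 19.0100.
Divide by k = 3: 19.0100/3 = 6.3367.

6.3367


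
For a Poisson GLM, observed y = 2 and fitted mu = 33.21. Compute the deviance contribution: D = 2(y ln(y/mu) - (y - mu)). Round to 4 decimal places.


y/mu = 2/33.21 = 0.060223 (approx.), and ln(2/33.21) = -2.809704.
y * ln(y/mu) = 2 * -2.809704 = -5.619408.
y - mu = -31.21.
D = 2 * (-5.619408 - -31.21) = 51.181184, which rounds to 51.1812.

51.1812


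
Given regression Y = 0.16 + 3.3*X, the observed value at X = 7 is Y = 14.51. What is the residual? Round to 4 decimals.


Fitted value at X = 7 is yhat = 0.16 + 3.3*7 = 23.2600.
Residual = 14.51 - 23.2600 = -8.7500.

-8.7500


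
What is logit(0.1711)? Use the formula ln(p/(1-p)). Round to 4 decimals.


Compute the odds: 0.1711/0.8289 = 0.2064.
Take the natural log: ln(0.2064) = -1.5779.

-1.5779


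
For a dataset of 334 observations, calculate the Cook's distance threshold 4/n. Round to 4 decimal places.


Cook's distance cutoff = 4/n = 4/334.
= 0.0120.

0.0120


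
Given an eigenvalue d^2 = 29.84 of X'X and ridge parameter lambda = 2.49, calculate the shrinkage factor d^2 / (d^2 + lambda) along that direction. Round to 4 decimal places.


Denominator = d^2 + lambda = 29.84 + 2.49 = 32.3300.
Shrinkage = 29.84 / 32.3300 = 0.9230.

0.9230


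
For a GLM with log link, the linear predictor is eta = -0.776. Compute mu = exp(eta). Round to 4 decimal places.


mu = exp(eta) = exp(-0.776).
= 0.4602.

0.4602
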